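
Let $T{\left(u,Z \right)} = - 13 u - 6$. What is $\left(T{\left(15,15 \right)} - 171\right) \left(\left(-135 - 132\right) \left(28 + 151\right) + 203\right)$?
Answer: $17703480$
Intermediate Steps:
$T{\left(u,Z \right)} = -6 - 13 u$
$\left(T{\left(15,15 \right)} - 171\right) \left(\left(-135 - 132\right) \left(28 + 151\right) + 203\right) = \left(\left(-6 - 195\right) - 171\right) \left(\left(-135 - 132\right) \left(28 + 151\right) + 203\right) = \left(\left(-6 - 195\right) - 171\right) \left(\left(-267\right) 179 + 203\right) = \left(-201 - 171\right) \left(-47793 + 203\right) = \left(-372\right) \left(-47590\right) = 17703480$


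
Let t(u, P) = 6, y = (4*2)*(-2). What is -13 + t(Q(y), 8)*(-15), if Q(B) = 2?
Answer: -103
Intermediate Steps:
y = -16 (y = 8*(-2) = -16)
-13 + t(Q(y), 8)*(-15) = -13 + 6*(-15) = -13 - 90 = -103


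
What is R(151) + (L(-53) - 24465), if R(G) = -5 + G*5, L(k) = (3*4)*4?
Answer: -23667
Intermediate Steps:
L(k) = 48 (L(k) = 12*4 = 48)
R(G) = -5 + 5*G
R(151) + (L(-53) - 24465) = (-5 + 5*151) + (48 - 24465) = (-5 + 755) - 24417 = 750 - 24417 = -23667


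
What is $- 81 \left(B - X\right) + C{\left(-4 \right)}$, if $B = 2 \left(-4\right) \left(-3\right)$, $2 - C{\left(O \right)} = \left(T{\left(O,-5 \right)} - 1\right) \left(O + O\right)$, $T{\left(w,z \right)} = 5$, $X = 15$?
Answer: $-695$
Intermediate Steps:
$C{\left(O \right)} = 2 - 8 O$ ($C{\left(O \right)} = 2 - \left(5 - 1\right) \left(O + O\right) = 2 - 4 \cdot 2 O = 2 - 8 O$)
$B = 24$ ($B = \left(-8\right) \left(-3\right) = 24$)
$- 81 \left(B - X\right) + C{\left(-4 \right)} = - 81 \left(24 - 15\right) + \left(2 - -32\right) = - 81 \left(24 - 15\right) + \left(2 + 32\right) = \left(-81\right) 9 + 34 = -729 + 34 = -695$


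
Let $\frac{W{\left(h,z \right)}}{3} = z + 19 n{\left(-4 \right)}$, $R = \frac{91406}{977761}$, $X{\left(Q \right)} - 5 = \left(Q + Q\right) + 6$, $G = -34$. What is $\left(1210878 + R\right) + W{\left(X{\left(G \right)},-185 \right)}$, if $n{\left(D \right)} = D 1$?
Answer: $\frac{1183183788701}{977761} \approx 1.2101 \cdot 10^{6}$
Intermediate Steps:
$n{\left(D \right)} = D$
$X{\left(Q \right)} = 11 + 2 Q$ ($X{\left(Q \right)} = 5 + \left(\left(Q + Q\right) + 6\right) = 5 + \left(2 Q + 6\right) = 5 + \left(6 + 2 Q\right) = 11 + 2 Q$)
$R = \frac{91406}{977761}$ ($R = 91406 \cdot \frac{1}{977761} = \frac{91406}{977761} \approx 0.093485$)
$W{\left(h,z \right)} = -228 + 3 z$ ($W{\left(h,z \right)} = 3 \left(z + 19 \left(-4\right)\right) = 3 \left(z - 76\right) = 3 \left(-76 + z\right) = -228 + 3 z$)
$\left(1210878 + R\right) + W{\left(X{\left(G \right)},-185 \right)} = \left(1210878 + \frac{91406}{977761}\right) + \left(-228 + 3 \left(-185\right)\right) = \frac{1183949375564}{977761} - 783 = \frac{1183183788701}{977761}$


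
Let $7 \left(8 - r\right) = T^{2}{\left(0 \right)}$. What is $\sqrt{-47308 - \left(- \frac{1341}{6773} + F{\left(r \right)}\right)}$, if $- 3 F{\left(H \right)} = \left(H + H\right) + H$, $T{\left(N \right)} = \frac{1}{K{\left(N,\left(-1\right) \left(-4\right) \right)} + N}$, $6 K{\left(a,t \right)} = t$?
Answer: $\frac{i \sqrt{425285422497299}}{94822} \approx 217.49 i$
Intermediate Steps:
$K{\left(a,t \right)} = \frac{t}{6}$
$T{\left(N \right)} = \frac{1}{\frac{2}{3} + N}$ ($T{\left(N \right)} = \frac{1}{\frac{\left(-1\right) \left(-4\right)}{6} + N} = \frac{1}{\frac{1}{6} \cdot 4 + N} = \frac{1}{\frac{2}{3} + N}$)
$r = \frac{215}{28}$ ($r = 8 - \frac{\left(\frac{3}{2 + 3 \cdot 0}\right)^{2}}{7} = 8 - \frac{\left(\frac{3}{2 + 0}\right)^{2}}{7} = 8 - \frac{\left(\frac{3}{2}\right)^{2}}{7} = 8 - \frac{9}{28} = \frac{215}{28} \approx 7.6786$)
$F{\left(H \right)} = - H$ ($F{\left(H \right)} = - \frac{\left(H + H\right) + H}{3} = - \frac{2 H + H}{3} = - \frac{3 H}{3} = - H$)
$\sqrt{-47308 - \left(- \frac{1341}{6773} + F{\left(r \right)}\right)} = \sqrt{-47308 + \left(\frac{4023}{20319} - \left(-1\right) \frac{215}{28}\right)} = \sqrt{-47308 + \left(4023 \cdot \frac{1}{20319} - - \frac{215}{28}\right)} = \sqrt{-47308 + \left(\frac{1341}{6773} + \frac{215}{28}\right)} = \sqrt{-47308 + \frac{1493743}{189644}} = \sqrt{- \frac{8970184609}{189644}} = \frac{i \sqrt{425285422497299}}{94822}$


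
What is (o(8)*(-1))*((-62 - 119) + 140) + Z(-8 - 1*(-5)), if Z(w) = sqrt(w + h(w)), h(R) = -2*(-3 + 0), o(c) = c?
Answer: 328 + sqrt(3) ≈ 329.73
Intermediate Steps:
h(R) = 6 (h(R) = -2*(-3) = 6)
Z(w) = sqrt(6 + w) (Z(w) = sqrt(w + 6) = sqrt(6 + w))
(o(8)*(-1))*((-62 - 119) + 140) + Z(-8 - 1*(-5)) = (8*(-1))*((-62 - 119) + 140) + sqrt(6 + (-8 - 1*(-5))) = -8*(-181 + 140) + sqrt(6 + (-8 + 5)) = -8*(-41) + sqrt(6 - 3) = 328 + sqrt(3)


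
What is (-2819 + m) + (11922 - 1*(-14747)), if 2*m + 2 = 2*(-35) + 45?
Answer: 47673/2 ≈ 23837.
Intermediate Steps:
m = -27/2 (m = -1 + (2*(-35) + 45)/2 = -1 + (-70 + 45)/2 = -1 + (½)*(-25) = -1 - 25/2 = -27/2 ≈ -13.500)
(-2819 + m) + (11922 - 1*(-14747)) = (-2819 - 27/2) + (11922 - 1*(-14747)) = -5665/2 + (11922 + 14747) = -5665/2 + 26669 = 47673/2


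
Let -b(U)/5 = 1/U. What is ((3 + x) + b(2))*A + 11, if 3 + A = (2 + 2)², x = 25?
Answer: 685/2 ≈ 342.50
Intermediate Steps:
b(U) = -5/U
A = 13 (A = -3 + (2 + 2)² = -3 + 4² = -3 + 16 = 13)
((3 + x) + b(2))*A + 11 = ((3 + 25) - 5/2)*13 + 11 = (28 - 5*½)*13 + 11 = (28 - 5/2)*13 + 11 = (51/2)*13 + 11 = 663/2 + 11 = 685/2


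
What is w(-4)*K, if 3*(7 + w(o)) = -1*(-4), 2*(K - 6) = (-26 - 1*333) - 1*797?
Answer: 9724/3 ≈ 3241.3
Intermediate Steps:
K = -572 (K = 6 + ((-26 - 1*333) - 1*797)/2 = 6 + ((-26 - 333) - 797)/2 = 6 + (-359 - 797)/2 = 6 + (1/2)*(-1156) = 6 - 578 = -572)
w(o) = -17/3 (w(o) = -7 + (-1*(-4))/3 = -7 + (1/3)*4 = -7 + 4/3 = -17/3)
w(-4)*K = -17/3*(-572) = 9724/3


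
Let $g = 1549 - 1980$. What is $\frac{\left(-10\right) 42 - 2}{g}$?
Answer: $\frac{422}{431} \approx 0.97912$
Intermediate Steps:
$g = -431$ ($g = 1549 - 1980 = -431$)
$\frac{\left(-10\right) 42 - 2}{g} = \frac{\left(-10\right) 42 - 2}{-431} = \left(-420 - 2\right) \left(- \frac{1}{431}\right) = \left(-422\right) \left(- \frac{1}{431}\right) = \frac{422}{431}$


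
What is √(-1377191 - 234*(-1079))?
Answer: I*√1124705 ≈ 1060.5*I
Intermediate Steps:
√(-1377191 - 234*(-1079)) = √(-1377191 + 252486) = √(-1124705) = I*√1124705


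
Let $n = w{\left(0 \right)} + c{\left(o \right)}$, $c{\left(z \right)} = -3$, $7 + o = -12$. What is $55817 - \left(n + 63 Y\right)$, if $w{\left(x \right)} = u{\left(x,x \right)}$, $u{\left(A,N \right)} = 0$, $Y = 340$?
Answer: $34400$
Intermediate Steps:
$o = -19$ ($o = -7 - 12 = -19$)
$w{\left(x \right)} = 0$
$n = -3$ ($n = 0 - 3 = -3$)
$55817 - \left(n + 63 Y\right) = 55817 - \left(-3 + 63 \cdot 340\right) = 55817 - \left(-3 + 21420\right) = 55817 - 21417 = 34400$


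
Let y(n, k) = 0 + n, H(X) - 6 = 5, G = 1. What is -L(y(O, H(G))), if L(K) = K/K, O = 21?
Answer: -1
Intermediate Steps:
H(X) = 11 (H(X) = 6 + 5 = 11)
y(n, k) = n
L(K) = 1
-L(y(O, H(G))) = -1*1 = -1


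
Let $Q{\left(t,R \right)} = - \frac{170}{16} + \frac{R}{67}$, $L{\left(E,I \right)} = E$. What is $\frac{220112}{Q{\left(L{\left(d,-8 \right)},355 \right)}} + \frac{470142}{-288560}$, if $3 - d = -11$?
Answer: $- \frac{3404566028933}{82383880} \approx -41326.0$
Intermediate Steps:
$d = 14$ ($d = 3 - -11 = 3 + 11 = 14$)
$Q{\left(t,R \right)} = - \frac{85}{8} + \frac{R}{67}$ ($Q{\left(t,R \right)} = \left(-170\right) \frac{1}{16} + R \frac{1}{67} = - \frac{85}{8} + \frac{R}{67}$)
$\frac{220112}{Q{\left(L{\left(d,-8 \right)},355 \right)}} + \frac{470142}{-288560} = \frac{220112}{- \frac{85}{8} + \frac{1}{67} \cdot 355} + \frac{470142}{-288560} = \frac{220112}{- \frac{85}{8} + \frac{355}{67}} + 470142 \left(- \frac{1}{288560}\right) = \frac{220112}{- \frac{2855}{536}} - \frac{235071}{144280} = 220112 \left(- \frac{536}{2855}\right) - \frac{235071}{144280} = - \frac{117980032}{2855} - \frac{235071}{144280} = - \frac{3404566028933}{82383880}$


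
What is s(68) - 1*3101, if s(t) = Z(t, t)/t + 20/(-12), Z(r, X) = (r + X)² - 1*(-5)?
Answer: -577441/204 ≈ -2830.6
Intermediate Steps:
Z(r, X) = 5 + (X + r)² (Z(r, X) = (X + r)² + 5 = 5 + (X + r)²)
s(t) = -5/3 + (5 + 4*t²)/t (s(t) = (5 + (t + t)²)/t + 20/(-12) = (5 + (2*t)²)/t + 20*(-1/12) = (5 + 4*t²)/t - 5/3 = -5/3 + (5 + 4*t²)/t)
s(68) - 1*3101 = (-5/3 + 4*68 + 5/68) - 1*3101 = (-5/3 + 272 + 5*(1/68)) - 3101 = (-5/3 + 272 + 5/68) - 3101 = 55163/204 - 3101 = -577441/204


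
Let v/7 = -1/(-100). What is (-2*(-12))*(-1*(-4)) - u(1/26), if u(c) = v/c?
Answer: 4709/50 ≈ 94.180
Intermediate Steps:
v = 7/100 (v = 7*(-1/(-100)) = 7*(-1*(-1/100)) = 7*(1/100) = 7/100 ≈ 0.070000)
u(c) = 7/(100*c)
(-2*(-12))*(-1*(-4)) - u(1/26) = (-2*(-12))*(-1*(-4)) - 7/(100*(1/26)) = 24*4 - 7/(100*1/26) = 96 - 7*26/100 = 96 - 1*91/50 = 96 - 91/50 = 4709/50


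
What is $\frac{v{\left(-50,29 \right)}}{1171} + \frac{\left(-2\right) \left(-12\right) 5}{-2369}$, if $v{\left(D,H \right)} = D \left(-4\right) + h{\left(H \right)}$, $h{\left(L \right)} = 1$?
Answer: $\frac{335649}{2774099} \approx 0.12099$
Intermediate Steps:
$v{\left(D,H \right)} = 1 - 4 D$ ($v{\left(D,H \right)} = D \left(-4\right) + 1 = - 4 D + 1 = 1 - 4 D$)
$\frac{v{\left(-50,29 \right)}}{1171} + \frac{\left(-2\right) \left(-12\right) 5}{-2369} = \frac{1 - -200}{1171} + \frac{\left(-2\right) \left(-12\right) 5}{-2369} = \left(1 + 200\right) \frac{1}{1171} + 24 \cdot 5 \left(- \frac{1}{2369}\right) = 201 \cdot \frac{1}{1171} + 120 \left(- \frac{1}{2369}\right) = \frac{201}{1171} - \frac{120}{2369} = \frac{335649}{2774099}$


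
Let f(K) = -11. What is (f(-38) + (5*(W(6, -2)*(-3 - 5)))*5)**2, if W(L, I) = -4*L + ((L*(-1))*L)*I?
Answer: 92371321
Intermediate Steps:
W(L, I) = -4*L - I*L**2 (W(L, I) = -4*L + ((-L)*L)*I = -4*L + (-L**2)*I = -4*L - I*L**2)
(f(-38) + (5*(W(6, -2)*(-3 - 5)))*5)**2 = (-11 + (5*((-1*6*(4 - 2*6))*(-3 - 5)))*5)**2 = (-11 + (5*(-1*6*(4 - 12)*(-8)))*5)**2 = (-11 + (5*(-1*6*(-8)*(-8)))*5)**2 = (-11 + (5*(48*(-8)))*5)**2 = (-11 + (5*(-384))*5)**2 = (-11 - 1920*5)**2 = (-11 - 9600)**2 = (-9611)**2 = 92371321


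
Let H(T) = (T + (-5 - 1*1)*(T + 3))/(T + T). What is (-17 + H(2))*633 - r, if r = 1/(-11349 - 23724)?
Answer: -532829015/35073 ≈ -15192.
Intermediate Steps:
H(T) = (-18 - 5*T)/(2*T) (H(T) = (T + (-5 - 1)*(3 + T))/((2*T)) = (T - 6*(3 + T))*(1/(2*T)) = (T + (-18 - 6*T))*(1/(2*T)) = (-18 - 5*T)*(1/(2*T)) = (-18 - 5*T)/(2*T))
r = -1/35073 (r = 1/(-35073) = -1/35073 ≈ -2.8512e-5)
(-17 + H(2))*633 - r = (-17 + (-5/2 - 9/2))*633 - 1*(-1/35073) = (-17 + (-5/2 - 9*½))*633 + 1/35073 = (-17 + (-5/2 - 9/2))*633 + 1/35073 = (-17 - 7)*633 + 1/35073 = -24*633 + 1/35073 = -15192 + 1/35073 = -532829015/35073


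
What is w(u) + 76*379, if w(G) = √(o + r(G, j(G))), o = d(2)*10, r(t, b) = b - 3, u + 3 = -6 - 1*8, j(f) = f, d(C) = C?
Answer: 28804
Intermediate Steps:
u = -17 (u = -3 + (-6 - 1*8) = -3 + (-6 - 8) = -3 - 14 = -17)
r(t, b) = -3 + b
o = 20 (o = 2*10 = 20)
w(G) = √(17 + G) (w(G) = √(20 + (-3 + G)) = √(17 + G))
w(u) + 76*379 = √(17 - 17) + 76*379 = √0 + 28804 = 0 + 28804 = 28804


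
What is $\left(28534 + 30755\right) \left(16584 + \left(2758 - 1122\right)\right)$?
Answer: $1080245580$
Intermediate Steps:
$\left(28534 + 30755\right) \left(16584 + \left(2758 - 1122\right)\right) = 59289 \left(16584 + \left(2758 - 1122\right)\right) = 59289 \left(16584 + 1636\right) = 59289 \cdot 18220 = 1080245580$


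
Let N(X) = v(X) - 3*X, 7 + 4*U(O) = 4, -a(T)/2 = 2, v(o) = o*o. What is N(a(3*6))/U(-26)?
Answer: -112/3 ≈ -37.333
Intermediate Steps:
v(o) = o²
a(T) = -4 (a(T) = -2*2 = -4)
U(O) = -¾ (U(O) = -7/4 + (¼)*4 = -7/4 + 1 = -¾)
N(X) = X² - 3*X
N(a(3*6))/U(-26) = (-4*(-3 - 4))/(-¾) = -4*(-7)*(-4/3) = 28*(-4/3) = -112/3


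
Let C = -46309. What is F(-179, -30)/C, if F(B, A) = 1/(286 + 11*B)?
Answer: 1/77938047 ≈ 1.2831e-8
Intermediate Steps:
F(-179, -30)/C = (1/(11*(26 - 179)))/(-46309) = ((1/11)/(-153))*(-1/46309) = ((1/11)*(-1/153))*(-1/46309) = -1/1683*(-1/46309) = 1/77938047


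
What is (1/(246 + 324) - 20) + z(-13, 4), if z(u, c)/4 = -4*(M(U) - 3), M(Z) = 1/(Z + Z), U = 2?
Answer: 13681/570 ≈ 24.002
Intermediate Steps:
M(Z) = 1/(2*Z)
z(u, c) = 44 (z(u, c) = 4*(-4*((½)/2 - 3)) = 4*(-4*((½)*(½) - 3)) = 4*(-4*(¼ - 3)) = 4*(-4*(-11/4)) = 4*11 = 44)
(1/(246 + 324) - 20) + z(-13, 4) = (1/(246 + 324) - 20) + 44 = (1/570 - 20) + 44 = -11399/570 + 44 = 13681/570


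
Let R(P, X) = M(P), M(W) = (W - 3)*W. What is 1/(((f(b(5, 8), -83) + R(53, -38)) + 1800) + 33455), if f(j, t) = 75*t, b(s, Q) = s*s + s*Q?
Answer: 1/31680 ≈ 3.1566e-5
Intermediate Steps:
b(s, Q) = s² + Q*s
M(W) = W*(-3 + W) (M(W) = (-3 + W)*W = W*(-3 + W))
R(P, X) = P*(-3 + P)
1/(((f(b(5, 8), -83) + R(53, -38)) + 1800) + 33455) = 1/(((75*(-83) + 53*(-3 + 53)) + 1800) + 33455) = 1/(((-6225 + 53*50) + 1800) + 33455) = 1/(((-6225 + 2650) + 1800) + 33455) = 1/((-3575 + 1800) + 33455) = 1/(-1775 + 33455) = 1/31680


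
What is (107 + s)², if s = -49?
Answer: 3364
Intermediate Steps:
(107 + s)² = (107 - 49)² = 58² = 3364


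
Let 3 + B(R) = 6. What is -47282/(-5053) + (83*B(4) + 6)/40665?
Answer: 128267403/13698683 ≈ 9.3635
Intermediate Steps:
B(R) = 3 (B(R) = -3 + 6 = 3)
-47282/(-5053) + (83*B(4) + 6)/40665 = -47282/(-5053) + (83*3 + 6)/40665 = -47282*(-1/5053) + (249 + 6)*(1/40665) = 47282/5053 + 255*(1/40665) = 47282/5053 + 17/2711 = 128267403/13698683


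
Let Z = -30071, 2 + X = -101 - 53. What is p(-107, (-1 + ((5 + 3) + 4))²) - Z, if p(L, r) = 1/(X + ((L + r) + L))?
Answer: 7487678/249 ≈ 30071.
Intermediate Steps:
X = -156 (X = -2 + (-101 - 53) = -2 - 154 = -156)
p(L, r) = 1/(-156 + r + 2*L) (p(L, r) = 1/(-156 + ((L + r) + L)) = 1/(-156 + (r + 2*L)) = 1/(-156 + r + 2*L))
p(-107, (-1 + ((5 + 3) + 4))²) - Z = 1/(-156 + (-1 + ((5 + 3) + 4))² + 2*(-107)) - 1*(-30071) = 1/(-156 + (-1 + (8 + 4))² - 214) + 30071 = 1/(-156 + (-1 + 12)² - 214) + 30071 = 1/(-156 + 11² - 214) + 30071 = 1/(-156 + 121 - 214) + 30071 = 1/(-249) + 30071 = -1/249 + 30071 = 7487678/249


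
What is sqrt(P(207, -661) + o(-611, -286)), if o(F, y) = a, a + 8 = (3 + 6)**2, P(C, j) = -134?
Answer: I*sqrt(61) ≈ 7.8102*I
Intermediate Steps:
a = 73 (a = -8 + (3 + 6)**2 = -8 + 9**2 = -8 + 81 = 73)
o(F, y) = 73
sqrt(P(207, -661) + o(-611, -286)) = sqrt(-134 + 73) = sqrt(-61) = I*sqrt(61)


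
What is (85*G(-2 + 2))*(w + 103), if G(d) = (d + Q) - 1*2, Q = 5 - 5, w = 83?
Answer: -31620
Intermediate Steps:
Q = 0
G(d) = -2 + d (G(d) = (d + 0) - 1*2 = d - 2 = -2 + d)
(85*G(-2 + 2))*(w + 103) = (85*(-2 + (-2 + 2)))*(83 + 103) = (85*(-2 + 0))*186 = (85*(-2))*186 = -170*186 = -31620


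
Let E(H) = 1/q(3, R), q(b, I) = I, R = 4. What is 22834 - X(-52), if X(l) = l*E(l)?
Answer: 22847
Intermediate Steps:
E(H) = ¼ (E(H) = 1/4 = ¼)
X(l) = l/4 (X(l) = l*(¼) = l/4)
22834 - X(-52) = 22834 - (-52)/4 = 22834 - 1*(-13) = 22834 + 13 = 22847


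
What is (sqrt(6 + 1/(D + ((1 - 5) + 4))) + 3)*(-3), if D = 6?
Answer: -9 - sqrt(222)/2 ≈ -16.450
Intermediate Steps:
(sqrt(6 + 1/(D + ((1 - 5) + 4))) + 3)*(-3) = (sqrt(6 + 1/(6 + ((1 - 5) + 4))) + 3)*(-3) = (sqrt(6 + 1/(6 + (-4 + 4))) + 3)*(-3) = (sqrt(6 + 1/(6 + 0)) + 3)*(-3) = (sqrt(6 + 1/6) + 3)*(-3) = (sqrt(37/6) + 3)*(-3) = (sqrt(222)/6 + 3)*(-3) = (3 + sqrt(222)/6)*(-3) = -9 - sqrt(222)/2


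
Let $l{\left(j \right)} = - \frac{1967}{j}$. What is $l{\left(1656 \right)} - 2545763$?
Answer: $- \frac{4215785495}{1656} \approx -2.5458 \cdot 10^{6}$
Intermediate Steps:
$l{\left(1656 \right)} - 2545763 = - \frac{1967}{1656} - 2545763 = - \frac{4215785495}{1656}$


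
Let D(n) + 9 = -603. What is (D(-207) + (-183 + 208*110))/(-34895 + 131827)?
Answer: 22085/96932 ≈ 0.22784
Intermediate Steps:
D(n) = -612 (D(n) = -9 - 603 = -612)
(D(-207) + (-183 + 208*110))/(-34895 + 131827) = (-612 + (-183 + 208*110))/(-34895 + 131827) = (-612 + (-183 + 22880))/96932 = (-612 + 22697)*(1/96932) = 22085*(1/96932) = 22085/96932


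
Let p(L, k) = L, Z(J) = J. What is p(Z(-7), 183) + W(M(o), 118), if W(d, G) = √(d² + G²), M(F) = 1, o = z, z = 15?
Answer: -7 + 5*√557 ≈ 111.00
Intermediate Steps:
o = 15
W(d, G) = √(G² + d²)
p(Z(-7), 183) + W(M(o), 118) = -7 + √(118² + 1²) = -7 + √(13924 + 1) = -7 + √13925 = -7 + 5*√557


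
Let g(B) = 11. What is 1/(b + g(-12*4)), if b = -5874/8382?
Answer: 127/1308 ≈ 0.097095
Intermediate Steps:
b = -89/127 (b = -5874*1/8382 = -89/127 ≈ -0.70079)
1/(b + g(-12*4)) = 1/(-89/127 + 11) = 1/(1308/127) = 127/1308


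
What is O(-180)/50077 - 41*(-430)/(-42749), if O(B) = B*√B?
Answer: -17630/42749 - 1080*I*√5/50077 ≈ -0.41241 - 0.048225*I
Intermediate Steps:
O(B) = B^(3/2)
O(-180)/50077 - 41*(-430)/(-42749) = (-180)^(3/2)/50077 - 41*(-430)/(-42749) = -1080*I*√5*(1/50077) + 17630*(-1/42749) = -1080*I*√5/50077 - 17630/42749 = -17630/42749 - 1080*I*√5/50077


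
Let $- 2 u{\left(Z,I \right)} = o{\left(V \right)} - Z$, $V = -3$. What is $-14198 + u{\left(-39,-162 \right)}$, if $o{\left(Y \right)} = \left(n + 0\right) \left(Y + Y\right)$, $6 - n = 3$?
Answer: $- \frac{28417}{2} \approx -14209.0$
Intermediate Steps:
$n = 3$ ($n = 6 - 3 = 3$)
$o{\left(Y \right)} = 6 Y$ ($o{\left(Y \right)} = \left(3 + 0\right) \left(Y + Y\right) = 3 \cdot 2 Y = 6 Y$)
$u{\left(Z,I \right)} = 9 + \frac{Z}{2}$ ($u{\left(Z,I \right)} = - \frac{6 \left(-3\right) - Z}{2} = - \frac{-18 - Z}{2} = 9 + \frac{Z}{2}$)
$-14198 + u{\left(-39,-162 \right)} = -14198 + \left(9 + \frac{1}{2} \left(-39\right)\right) = -14198 + \left(9 - \frac{39}{2}\right) = -14198 - \frac{21}{2} = - \frac{28417}{2}$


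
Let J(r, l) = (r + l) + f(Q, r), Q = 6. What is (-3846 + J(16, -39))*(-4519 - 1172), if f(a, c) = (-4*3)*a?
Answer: 22428231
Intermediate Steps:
f(a, c) = -12*a
J(r, l) = -72 + l + r (J(r, l) = (r + l) - 12*6 = (l + r) - 72 = -72 + l + r)
(-3846 + J(16, -39))*(-4519 - 1172) = (-3846 + (-72 - 39 + 16))*(-4519 - 1172) = (-3846 - 95)*(-5691) = -3941*(-5691) = 22428231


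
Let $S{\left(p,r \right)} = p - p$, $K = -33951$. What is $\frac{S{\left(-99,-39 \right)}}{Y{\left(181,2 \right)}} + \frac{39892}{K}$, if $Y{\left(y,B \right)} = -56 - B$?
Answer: $- \frac{39892}{33951} \approx -1.175$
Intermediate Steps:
$S{\left(p,r \right)} = 0$
$\frac{S{\left(-99,-39 \right)}}{Y{\left(181,2 \right)}} + \frac{39892}{K} = \frac{0}{-56 - 2} + \frac{39892}{-33951} = \frac{0}{-56 - 2} + 39892 \left(- \frac{1}{33951}\right) = \frac{0}{-58} - \frac{39892}{33951} = 0 \left(- \frac{1}{58}\right) - \frac{39892}{33951} = 0 - \frac{39892}{33951} = - \frac{39892}{33951}$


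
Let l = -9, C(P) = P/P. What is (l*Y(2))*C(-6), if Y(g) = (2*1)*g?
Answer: -36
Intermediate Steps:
Y(g) = 2*g
C(P) = 1
(l*Y(2))*C(-6) = -18*2*1 = -9*4*1 = -36*1 = -36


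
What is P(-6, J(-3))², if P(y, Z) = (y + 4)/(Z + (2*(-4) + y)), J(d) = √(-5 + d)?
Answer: (7 - I*√2)⁻² ≈ 0.01807 + 0.0076121*I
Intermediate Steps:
P(y, Z) = (4 + y)/(-8 + Z + y) (P(y, Z) = (4 + y)/(Z + (-8 + y)) = (4 + y)/(-8 + Z + y))
P(-6, J(-3))² = ((4 - 6)/(-8 + √(-5 - 3) - 6))² = (-2/(-8 + √(-8) - 6))² = (-2/(-8 + 2*I*√2 - 6))² = (-2/(-14 + 2*I*√2))² = 4/(-14 + 2*I*√2)²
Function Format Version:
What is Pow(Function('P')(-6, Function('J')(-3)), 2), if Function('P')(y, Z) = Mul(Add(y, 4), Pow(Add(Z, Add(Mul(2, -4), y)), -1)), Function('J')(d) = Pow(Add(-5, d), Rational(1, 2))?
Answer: Pow(Add(7, Mul(-1, I, Pow(2, Rational(1, 2)))), -2) ≈ Add(0.018070, Mul(0.0076121, I))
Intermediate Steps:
Function('P')(y, Z) = Mul(Pow(Add(-8, Z, y), -1), Add(4, y)) (Function('P')(y, Z) = Mul(Add(4, y), Pow(Add(Z, Add(-8, y)), -1)) = Mul(Add(4, y), Pow(Add(-8, Z, y), -1)) = Mul(Pow(Add(-8, Z, y), -1), Add(4, y)))
Pow(Function('P')(-6, Function('J')(-3)), 2) = Pow(Mul(Pow(Add(-8, Pow(Add(-5, -3), Rational(1, 2)), -6), -1), Add(4, -6)), 2) = Pow(Mul(Pow(Add(-8, Pow(-8, Rational(1, 2)), -6), -1), -2), 2) = Pow(Mul(Pow(Add(-8, Mul(2, I, Pow(2, Rational(1, 2))), -6), -1), -2), 2) = Pow(Mul(Pow(Add(-14, Mul(2, I, Pow(2, Rational(1, 2)))), -1), -2), 2) = Pow(Mul(-2, Pow(Add(-14, Mul(2, I, Pow(2, Rational(1, 2)))), -1)), 2) = Mul(4, Pow(Add(-14, Mul(2, I, Pow(2, Rational(1, 2)))), -2))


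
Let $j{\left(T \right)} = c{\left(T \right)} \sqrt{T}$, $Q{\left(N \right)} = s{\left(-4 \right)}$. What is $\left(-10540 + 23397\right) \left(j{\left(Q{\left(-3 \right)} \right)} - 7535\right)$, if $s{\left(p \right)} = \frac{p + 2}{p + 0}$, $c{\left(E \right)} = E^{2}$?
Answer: $-96877495 + \frac{12857 \sqrt{2}}{8} \approx -9.6875 \cdot 10^{7}$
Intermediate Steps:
$s{\left(p \right)} = \frac{2 + p}{p}$
$Q{\left(N \right)} = \frac{1}{2}$ ($Q{\left(N \right)} = \frac{2 - 4}{-4} = \left(- \frac{1}{4}\right) \left(-2\right) = \frac{1}{2}$)
$j{\left(T \right)} = T^{\frac{5}{2}}$ ($j{\left(T \right)} = T^{2} \sqrt{T} = T^{\frac{5}{2}}$)
$\left(-10540 + 23397\right) \left(j{\left(Q{\left(-3 \right)} \right)} - 7535\right) = \left(-10540 + 23397\right) \left(\left(\frac{1}{2}\right)^{\frac{5}{2}} - 7535\right) = 12857 \left(\frac{\sqrt{2}}{8} - 7535\right) = 12857 \left(-7535 + \frac{\sqrt{2}}{8}\right) = -96877495 + \frac{12857 \sqrt{2}}{8}$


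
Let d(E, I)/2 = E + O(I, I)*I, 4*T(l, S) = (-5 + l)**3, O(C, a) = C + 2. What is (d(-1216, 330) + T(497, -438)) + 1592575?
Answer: 31583135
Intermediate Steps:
O(C, a) = 2 + C
T(l, S) = (-5 + l)**3/4
d(E, I) = 2*E + 2*I*(2 + I) (d(E, I) = 2*(E + (2 + I)*I) = 2*(E + I*(2 + I)) = 2*E + 2*I*(2 + I))
(d(-1216, 330) + T(497, -438)) + 1592575 = ((2*(-1216) + 2*330*(2 + 330)) + (-5 + 497)**3/4) + 1592575 = ((-2432 + 2*330*332) + (1/4)*492**3) + 1592575 = ((-2432 + 219120) + (1/4)*119095488) + 1592575 = (216688 + 29773872) + 1592575 = 29990560 + 1592575 = 31583135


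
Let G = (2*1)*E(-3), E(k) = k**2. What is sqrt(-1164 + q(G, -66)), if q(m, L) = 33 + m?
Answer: I*sqrt(1113) ≈ 33.362*I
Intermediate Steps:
G = 18 (G = (2*1)*(-3)**2 = 2*9 = 18)
sqrt(-1164 + q(G, -66)) = sqrt(-1164 + (33 + 18)) = sqrt(-1164 + 51) = sqrt(-1113) = I*sqrt(1113)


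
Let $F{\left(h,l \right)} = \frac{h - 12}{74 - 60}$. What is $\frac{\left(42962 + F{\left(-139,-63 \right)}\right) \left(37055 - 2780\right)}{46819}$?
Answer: $\frac{20610140175}{655466} \approx 31444.0$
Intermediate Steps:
$F{\left(h,l \right)} = - \frac{6}{7} + \frac{h}{14}$ ($F{\left(h,l \right)} = \frac{-12 + h}{14} = \left(-12 + h\right) \frac{1}{14} = - \frac{6}{7} + \frac{h}{14}$)
$\frac{\left(42962 + F{\left(-139,-63 \right)}\right) \left(37055 - 2780\right)}{46819} = \frac{\left(42962 + \left(- \frac{6}{7} + \frac{1}{14} \left(-139\right)\right)\right) \left(37055 - 2780\right)}{46819} = \left(42962 - \frac{151}{14}\right) 34275 \cdot \frac{1}{46819} = \frac{601317}{14} \cdot 34275 \cdot \frac{1}{46819} = \frac{20610140175}{14} \cdot \frac{1}{46819} = \frac{20610140175}{655466}$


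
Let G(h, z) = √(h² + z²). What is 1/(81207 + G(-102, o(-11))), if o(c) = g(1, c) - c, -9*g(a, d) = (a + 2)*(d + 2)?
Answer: 81207/6594566249 - 10*√106/6594566249 ≈ 1.2299e-5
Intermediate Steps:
g(a, d) = -(2 + a)*(2 + d)/9 (g(a, d) = -(a + 2)*(d + 2)/9 = -(2 + a)*(2 + d)/9)
o(c) = -⅔ - 4*c/3 (o(c) = (-4/9 - 2/9*1 - 2*c/9 - ⅑*1*c) - c = (-4/9 - 2/9 - 2*c/9 - c/9) - c = (-⅔ - c/3) - c = -⅔ - 4*c/3)
1/(81207 + G(-102, o(-11))) = 1/(81207 + √((-102)² + (-⅔ - 4/3*(-11))²)) = 1/(81207 + √(10404 + (-⅔ + 44/3)²)) = 1/(81207 + √(10404 + 14²)) = 1/(81207 + √(10404 + 196)) = 1/(81207 + √10600) = 1/(81207 + 10*√106)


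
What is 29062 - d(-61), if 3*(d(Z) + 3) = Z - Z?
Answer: 29065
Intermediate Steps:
d(Z) = -3 (d(Z) = -3 + (Z - Z)/3 = -3 + (1/3)*0 = -3 + 0 = -3)
29062 - d(-61) = 29062 - 1*(-3) = 29062 + 3 = 29065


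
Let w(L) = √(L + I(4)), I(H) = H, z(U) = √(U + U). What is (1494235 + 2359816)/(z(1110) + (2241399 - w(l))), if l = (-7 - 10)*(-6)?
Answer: 3854051/(2241399 - √106 + 2*√555) ≈ 1.7195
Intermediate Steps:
z(U) = √2*√U (z(U) = √(2*U) = √2*√U)
l = 102 (l = -17*(-6) = 102)
w(L) = √(4 + L) (w(L) = √(L + 4) = √(4 + L))
(1494235 + 2359816)/(z(1110) + (2241399 - w(l))) = (1494235 + 2359816)/(√2*√1110 + (2241399 - √(4 + 102))) = 3854051/(2*√555 + (2241399 - √106)) = 3854051/(2241399 - √106 + 2*√555)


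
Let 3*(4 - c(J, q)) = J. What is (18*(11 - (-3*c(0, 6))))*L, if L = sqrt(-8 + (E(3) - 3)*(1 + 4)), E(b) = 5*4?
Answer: 414*sqrt(77) ≈ 3632.8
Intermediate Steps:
E(b) = 20
c(J, q) = 4 - J/3
L = sqrt(77) (L = sqrt(-8 + (20 - 3)*(1 + 4)) = sqrt(-8 + 17*5) = sqrt(-8 + 85) = sqrt(77) ≈ 8.7750)
(18*(11 - (-3*c(0, 6))))*L = (18*(11 - (-3*(4 - 1/3*0))))*sqrt(77) = (18*(11 - (-3*(4 + 0))))*sqrt(77) = (18*(11 - (-3*4)))*sqrt(77) = (18*(11 - (-12)))*sqrt(77) = (18*(11 - 1*(-12)))*sqrt(77) = (18*(11 + 12))*sqrt(77) = (18*23)*sqrt(77) = 414*sqrt(77)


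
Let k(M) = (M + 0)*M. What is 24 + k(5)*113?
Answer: 2849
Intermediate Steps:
k(M) = M² (k(M) = M*M = M²)
24 + k(5)*113 = 24 + 5²*113 = 24 + 25*113 = 24 + 2825 = 2849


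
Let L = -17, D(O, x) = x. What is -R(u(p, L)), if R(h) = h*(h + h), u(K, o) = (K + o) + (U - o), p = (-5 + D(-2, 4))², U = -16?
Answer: -450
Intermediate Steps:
p = 1 (p = (-5 + 4)² = (-1)² = 1)
u(K, o) = -16 + K (u(K, o) = (K + o) + (-16 - o) = -16 + K)
R(h) = 2*h² (R(h) = h*(2*h) = 2*h²)
-R(u(p, L)) = -2*(-16 + 1)² = -2*(-15)² = -2*225 = -1*450 = -450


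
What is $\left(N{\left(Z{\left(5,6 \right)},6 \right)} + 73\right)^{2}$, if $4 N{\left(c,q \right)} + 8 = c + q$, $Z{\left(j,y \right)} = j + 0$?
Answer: $\frac{87025}{16} \approx 5439.1$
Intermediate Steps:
$Z{\left(j,y \right)} = j$
$N{\left(c,q \right)} = -2 + \frac{c}{4} + \frac{q}{4}$ ($N{\left(c,q \right)} = -2 + \frac{c + q}{4} = -2 + \left(\frac{c}{4} + \frac{q}{4}\right) = -2 + \frac{c}{4} + \frac{q}{4}$)
$\left(N{\left(Z{\left(5,6 \right)},6 \right)} + 73\right)^{2} = \left(\left(-2 + \frac{1}{4} \cdot 5 + \frac{1}{4} \cdot 6\right) + 73\right)^{2} = \left(\left(-2 + \frac{5}{4} + \frac{3}{2}\right) + 73\right)^{2} = \left(\frac{3}{4} + 73\right)^{2} = \left(\frac{295}{4}\right)^{2} = \frac{87025}{16}$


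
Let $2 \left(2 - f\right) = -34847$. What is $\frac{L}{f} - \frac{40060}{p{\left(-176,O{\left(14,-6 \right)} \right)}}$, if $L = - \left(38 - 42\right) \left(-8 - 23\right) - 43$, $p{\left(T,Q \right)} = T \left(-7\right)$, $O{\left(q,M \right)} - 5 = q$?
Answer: $- \frac{349135637}{10734108} \approx -32.526$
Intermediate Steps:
$O{\left(q,M \right)} = 5 + q$
$f = \frac{34851}{2}$ ($f = 2 - - \frac{34847}{2} = 2 + \frac{34847}{2} = \frac{34851}{2} \approx 17426.0$)
$p{\left(T,Q \right)} = - 7 T$
$L = -167$ ($L = - \left(-4\right) \left(-31\right) - 43 = \left(-1\right) 124 - 43 = -124 - 43 = -167$)
$\frac{L}{f} - \frac{40060}{p{\left(-176,O{\left(14,-6 \right)} \right)}} = - \frac{167}{\frac{34851}{2}} - \frac{40060}{\left(-7\right) \left(-176\right)} = \left(-167\right) \frac{2}{34851} - \frac{40060}{1232} = - \frac{334}{34851} - \frac{10015}{308} = - \frac{349135637}{10734108}$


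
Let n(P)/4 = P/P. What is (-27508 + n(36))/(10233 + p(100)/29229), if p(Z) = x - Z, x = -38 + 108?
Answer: -267971472/99700109 ≈ -2.6878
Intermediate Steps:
x = 70
n(P) = 4 (n(P) = 4*(P/P) = 4*1 = 4)
p(Z) = 70 - Z
(-27508 + n(36))/(10233 + p(100)/29229) = (-27508 + 4)/(10233 + (70 - 1*100)/29229) = -27504/(10233 + (70 - 100)*(1/29229)) = -27504/(10233 - 30*1/29229) = -27504/(10233 - 10/9743) = -27504/99700109/9743 = -27504*9743/99700109 = -267971472/99700109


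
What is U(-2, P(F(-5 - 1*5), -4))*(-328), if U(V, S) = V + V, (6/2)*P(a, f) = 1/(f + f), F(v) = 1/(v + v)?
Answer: 1312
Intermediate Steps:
F(v) = 1/(2*v)
P(a, f) = 1/(6*f) (P(a, f) = 1/(3*(f + f)) = 1/(3*((2*f))) = (1/(2*f))/3 = 1/(6*f))
U(V, S) = 2*V
U(-2, P(F(-5 - 1*5), -4))*(-328) = (2*(-2))*(-328) = -4*(-328) = 1312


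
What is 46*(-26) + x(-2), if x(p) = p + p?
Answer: -1200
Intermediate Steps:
x(p) = 2*p
46*(-26) + x(-2) = 46*(-26) + 2*(-2) = -1196 - 4 = -1200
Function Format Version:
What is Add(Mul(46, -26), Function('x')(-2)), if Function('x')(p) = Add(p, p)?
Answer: -1200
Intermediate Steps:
Function('x')(p) = Mul(2, p)
Add(Mul(46, -26), Function('x')(-2)) = Add(Mul(46, -26), Mul(2, -2)) = Add(-1196, -4) = -1200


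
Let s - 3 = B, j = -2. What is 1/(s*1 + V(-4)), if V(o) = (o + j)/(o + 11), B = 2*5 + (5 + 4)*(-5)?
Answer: -7/230 ≈ -0.030435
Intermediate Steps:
B = -35 (B = 10 + 9*(-5) = 10 - 45 = -35)
V(o) = (-2 + o)/(11 + o) (V(o) = (o - 2)/(o + 11) = (-2 + o)/(11 + o))
s = -32 (s = 3 - 35 = -32)
1/(s*1 + V(-4)) = 1/(-32*1 + (-2 - 4)/(11 - 4)) = 1/(-32 - 6/7) = 1/(-230/7) = -7/230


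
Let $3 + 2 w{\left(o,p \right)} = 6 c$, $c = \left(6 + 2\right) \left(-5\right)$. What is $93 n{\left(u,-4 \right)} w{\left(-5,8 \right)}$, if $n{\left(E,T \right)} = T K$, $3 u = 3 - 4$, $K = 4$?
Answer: $180792$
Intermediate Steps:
$u = - \frac{1}{3}$ ($u = \frac{3 - 4}{3} = \frac{1}{3} \left(-1\right) = - \frac{1}{3} \approx -0.33333$)
$n{\left(E,T \right)} = 4 T$ ($n{\left(E,T \right)} = T 4 = 4 T$)
$c = -40$ ($c = 8 \left(-5\right) = -40$)
$w{\left(o,p \right)} = - \frac{243}{2}$ ($w{\left(o,p \right)} = - \frac{3}{2} + \frac{6 \left(-40\right)}{2} = - \frac{3}{2} + \frac{1}{2} \left(-240\right) = - \frac{3}{2} - 120 = - \frac{243}{2}$)
$93 n{\left(u,-4 \right)} w{\left(-5,8 \right)} = 93 \cdot 4 \left(-4\right) \left(- \frac{243}{2}\right) = 93 \left(-16\right) \left(- \frac{243}{2}\right) = \left(-1488\right) \left(- \frac{243}{2}\right) = 180792$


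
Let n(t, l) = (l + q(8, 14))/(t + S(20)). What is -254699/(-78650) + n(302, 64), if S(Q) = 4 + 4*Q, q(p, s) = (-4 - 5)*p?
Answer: 48842307/15179450 ≈ 3.2177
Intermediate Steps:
q(p, s) = -9*p
n(t, l) = (-72 + l)/(84 + t) (n(t, l) = (l - 9*8)/(t + (4 + 4*20)) = (l - 72)/(t + (4 + 80)) = (-72 + l)/(t + 84) = (-72 + l)/(84 + t))
-254699/(-78650) + n(302, 64) = -254699/(-78650) + (-72 + 64)/(84 + 302) = -254699*(-1/78650) - 8/386 = 254699/78650 + (1/386)*(-8) = 254699/78650 - 4/193 = 48842307/15179450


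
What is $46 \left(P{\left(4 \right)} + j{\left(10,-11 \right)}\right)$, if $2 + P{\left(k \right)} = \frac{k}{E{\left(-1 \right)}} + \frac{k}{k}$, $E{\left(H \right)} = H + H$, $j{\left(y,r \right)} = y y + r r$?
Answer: $10028$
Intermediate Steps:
$j{\left(y,r \right)} = r^{2} + y^{2}$ ($j{\left(y,r \right)} = y^{2} + r^{2} = r^{2} + y^{2}$)
$E{\left(H \right)} = 2 H$
$P{\left(k \right)} = -1 - \frac{k}{2}$ ($P{\left(k \right)} = -2 + \left(\frac{k}{2 \left(-1\right)} + \frac{k}{k}\right) = -2 + \left(\frac{k}{-2} + 1\right) = -2 + \left(k \left(- \frac{1}{2}\right) + 1\right) = -2 - \left(-1 + \frac{k}{2}\right) = -1 - \frac{k}{2}$)
$46 \left(P{\left(4 \right)} + j{\left(10,-11 \right)}\right) = 46 \left(\left(-1 - 2\right) + \left(\left(-11\right)^{2} + 10^{2}\right)\right) = 46 \left(\left(-1 - 2\right) + \left(121 + 100\right)\right) = 46 \left(-3 + 221\right) = 46 \cdot 218 = 10028$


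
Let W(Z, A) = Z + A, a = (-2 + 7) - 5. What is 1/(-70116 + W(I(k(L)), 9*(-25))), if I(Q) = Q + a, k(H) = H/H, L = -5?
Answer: -1/70340 ≈ -1.4217e-5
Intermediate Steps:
a = 0 (a = 5 - 5 = 0)
k(H) = 1
I(Q) = Q (I(Q) = Q + 0 = Q)
W(Z, A) = A + Z
1/(-70116 + W(I(k(L)), 9*(-25))) = 1/(-70116 + (9*(-25) + 1)) = 1/(-70116 + (-225 + 1)) = 1/(-70116 - 224) = 1/(-70340) = -1/70340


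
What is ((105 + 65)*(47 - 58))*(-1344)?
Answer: 2513280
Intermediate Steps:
((105 + 65)*(47 - 58))*(-1344) = (170*(-11))*(-1344) = -1870*(-1344) = 2513280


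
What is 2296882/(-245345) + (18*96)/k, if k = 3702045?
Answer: -566849104502/60551882035 ≈ -9.3614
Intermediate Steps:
2296882/(-245345) + (18*96)/k = 2296882/(-245345) + (18*96)/3702045 = 2296882*(-1/245345) + 1728*(1/3702045) = -2296882/245345 + 576/1234015 = -566849104502/60551882035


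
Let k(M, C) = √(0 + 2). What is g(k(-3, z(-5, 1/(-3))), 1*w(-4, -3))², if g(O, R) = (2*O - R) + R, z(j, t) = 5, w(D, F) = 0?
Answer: 8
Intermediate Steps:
k(M, C) = √2
g(O, R) = 2*O (g(O, R) = (-R + 2*O) + R = 2*O)
g(k(-3, z(-5, 1/(-3))), 1*w(-4, -3))² = (2*√2)² = 8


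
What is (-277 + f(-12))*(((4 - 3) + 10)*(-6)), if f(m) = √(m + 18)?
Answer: 18282 - 66*√6 ≈ 18120.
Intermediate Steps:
f(m) = √(18 + m)
(-277 + f(-12))*(((4 - 3) + 10)*(-6)) = (-277 + √(18 - 12))*(((4 - 3) + 10)*(-6)) = (-277 + √6)*((1 + 10)*(-6)) = (-277 + √6)*(11*(-6)) = (-277 + √6)*(-66) = 18282 - 66*√6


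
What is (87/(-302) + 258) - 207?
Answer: 15315/302 ≈ 50.712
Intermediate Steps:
(87/(-302) + 258) - 207 = (87*(-1/302) + 258) - 207 = (-87/302 + 258) - 207 = 77829/302 - 207 = 15315/302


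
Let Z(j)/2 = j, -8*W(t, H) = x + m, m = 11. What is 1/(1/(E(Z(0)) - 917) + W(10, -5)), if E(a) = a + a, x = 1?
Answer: -1834/2753 ≈ -0.66618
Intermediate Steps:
W(t, H) = -3/2 (W(t, H) = -(1 + 11)/8 = -⅛*12 = -3/2)
Z(j) = 2*j
E(a) = 2*a
1/(1/(E(Z(0)) - 917) + W(10, -5)) = 1/(1/(2*(2*0) - 917) - 3/2) = 1/(1/(2*0 - 917) - 3/2) = 1/(1/(0 - 917) - 3/2) = 1/(1/(-917) - 3/2) = 1/(-1/917 - 3/2) = 1/(-2753/1834) = -1834/2753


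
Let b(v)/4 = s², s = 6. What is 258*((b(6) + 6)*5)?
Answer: 193500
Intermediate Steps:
b(v) = 144 (b(v) = 4*6² = 4*36 = 144)
258*((b(6) + 6)*5) = 258*((144 + 6)*5) = 258*(150*5) = 258*750 = 193500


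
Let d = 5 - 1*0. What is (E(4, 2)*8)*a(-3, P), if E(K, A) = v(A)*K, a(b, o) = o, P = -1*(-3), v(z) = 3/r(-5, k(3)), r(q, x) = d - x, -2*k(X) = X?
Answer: 576/13 ≈ 44.308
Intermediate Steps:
d = 5 (d = 5 + 0 = 5)
k(X) = -X/2
r(q, x) = 5 - x
v(z) = 6/13 (v(z) = 3/(5 - (-1)*3/2) = 3/(5 - 1*(-3/2)) = 3/(5 + 3/2) = 3/(13/2) = 3*(2/13) = 6/13)
P = 3
E(K, A) = 6*K/13
(E(4, 2)*8)*a(-3, P) = (((6/13)*4)*8)*3 = ((24/13)*8)*3 = (192/13)*3 = 576/13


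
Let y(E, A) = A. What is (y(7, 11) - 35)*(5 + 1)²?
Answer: -864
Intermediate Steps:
(y(7, 11) - 35)*(5 + 1)² = (11 - 35)*(5 + 1)² = -24*6² = -24*36 = -864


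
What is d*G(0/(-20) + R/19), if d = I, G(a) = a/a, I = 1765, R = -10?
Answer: 1765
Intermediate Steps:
G(a) = 1
d = 1765
d*G(0/(-20) + R/19) = 1765*1 = 1765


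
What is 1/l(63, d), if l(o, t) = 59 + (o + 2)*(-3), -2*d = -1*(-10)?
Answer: -1/136 ≈ -0.0073529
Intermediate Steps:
d = -5 (d = -(-1)*(-10)/2 = -½*10 = -5)
l(o, t) = 53 - 3*o (l(o, t) = 59 + (2 + o)*(-3) = 59 + (-6 - 3*o) = 53 - 3*o)
1/l(63, d) = 1/(53 - 3*63) = 1/(53 - 189) = 1/(-136) = -1/136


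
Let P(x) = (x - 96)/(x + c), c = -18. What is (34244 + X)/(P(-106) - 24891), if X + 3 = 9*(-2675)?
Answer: -37076/90773 ≈ -0.40845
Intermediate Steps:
X = -24078 (X = -3 + 9*(-2675) = -3 - 24075 = -24078)
P(x) = (-96 + x)/(-18 + x) (P(x) = (x - 96)/(x - 18) = (-96 + x)/(-18 + x))
(34244 + X)/(P(-106) - 24891) = (34244 - 24078)/((-96 - 106)/(-18 - 106) - 24891) = 10166/(-202/(-124) - 24891) = 10166/(-1/124*(-202) - 24891) = 10166/(101/62 - 24891) = 10166/(-1543141/62) = 10166*(-62/1543141) = -37076/90773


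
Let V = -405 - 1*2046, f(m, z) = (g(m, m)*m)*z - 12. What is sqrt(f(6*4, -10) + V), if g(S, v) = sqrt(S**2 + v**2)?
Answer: sqrt(-2463 - 5760*sqrt(2)) ≈ 103.0*I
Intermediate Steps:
f(m, z) = -12 + m*z*sqrt(2)*sqrt(m**2) (f(m, z) = (sqrt(m**2 + m**2)*m)*z - 12 = (sqrt(2*m**2)*m)*z - 12 = ((sqrt(2)*sqrt(m**2))*m)*z - 12 = (m*sqrt(2)*sqrt(m**2))*z - 12 = m*z*sqrt(2)*sqrt(m**2) - 12 = -12 + m*z*sqrt(2)*sqrt(m**2))
V = -2451 (V = -405 - 2046 = -2451)
sqrt(f(6*4, -10) + V) = sqrt((-12 + (6*4)*(-10)*sqrt(2)*sqrt((6*4)**2)) - 2451) = sqrt((-12 + 24*(-10)*sqrt(2)*sqrt(24**2)) - 2451) = sqrt((-12 + 24*(-10)*sqrt(2)*sqrt(576)) - 2451) = sqrt((-12 + 24*(-10)*sqrt(2)*24) - 2451) = sqrt((-12 - 5760*sqrt(2)) - 2451) = sqrt(-2463 - 5760*sqrt(2))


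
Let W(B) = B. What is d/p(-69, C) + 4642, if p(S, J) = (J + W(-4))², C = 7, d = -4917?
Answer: 12287/3 ≈ 4095.7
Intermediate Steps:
p(S, J) = (-4 + J)² (p(S, J) = (J - 4)² = (-4 + J)²)
d/p(-69, C) + 4642 = -4917/(-4 + 7)² + 4642 = -4917/(3²) + 4642 = -4917/9 + 4642 = -4917*⅑ + 4642 = -1639/3 + 4642 = 12287/3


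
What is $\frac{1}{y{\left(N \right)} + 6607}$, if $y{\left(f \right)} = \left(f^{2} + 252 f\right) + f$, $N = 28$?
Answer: $\frac{1}{14475} \approx 6.9085 \cdot 10^{-5}$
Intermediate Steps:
$y{\left(f \right)} = f^{2} + 253 f$
$\frac{1}{y{\left(N \right)} + 6607} = \frac{1}{28 \left(253 + 28\right) + 6607} = \frac{1}{28 \cdot 281 + 6607} = \frac{1}{7868 + 6607} = \frac{1}{14475}$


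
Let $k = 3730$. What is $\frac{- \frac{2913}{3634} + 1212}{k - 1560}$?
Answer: $\frac{125757}{225308} \approx 0.55816$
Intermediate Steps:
$\frac{- \frac{2913}{3634} + 1212}{k - 1560} = \frac{- \frac{2913}{3634} + 1212}{3730 - 1560} = \frac{\left(-2913\right) \frac{1}{3634} + 1212}{2170} = \left(- \frac{2913}{3634} + 1212\right) \frac{1}{2170} = \frac{4401495}{3634} \cdot \frac{1}{2170} = \frac{125757}{225308}$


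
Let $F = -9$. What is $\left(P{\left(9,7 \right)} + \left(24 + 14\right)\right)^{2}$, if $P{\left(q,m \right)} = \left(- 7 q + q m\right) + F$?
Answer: $841$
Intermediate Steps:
$P{\left(q,m \right)} = -9 - 7 q + m q$ ($P{\left(q,m \right)} = \left(- 7 q + q m\right) - 9 = \left(- 7 q + m q\right) - 9 = -9 - 7 q + m q$)
$\left(P{\left(9,7 \right)} + \left(24 + 14\right)\right)^{2} = \left(\left(-9 - 63 + 7 \cdot 9\right) + \left(24 + 14\right)\right)^{2} = \left(\left(-9 - 63 + 63\right) + 38\right)^{2} = \left(-9 + 38\right)^{2} = 29^{2} = 841$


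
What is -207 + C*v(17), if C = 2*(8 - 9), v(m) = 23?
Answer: -253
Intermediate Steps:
C = -2 (C = 2*(-1) = -2)
-207 + C*v(17) = -207 - 2*23 = -207 - 46 = -253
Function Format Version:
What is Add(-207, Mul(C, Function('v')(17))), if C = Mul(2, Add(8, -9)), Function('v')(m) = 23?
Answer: -253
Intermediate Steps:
C = -2 (C = Mul(2, -1) = -2)
Add(-207, Mul(C, Function('v')(17))) = Add(-207, Mul(-2, 23)) = Add(-207, -46) = -253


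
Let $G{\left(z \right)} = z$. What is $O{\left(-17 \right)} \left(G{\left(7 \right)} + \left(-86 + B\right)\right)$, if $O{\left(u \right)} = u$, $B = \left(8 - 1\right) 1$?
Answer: $1224$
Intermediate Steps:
$B = 7$ ($B = 7 \cdot 1 = 7$)
$O{\left(-17 \right)} \left(G{\left(7 \right)} + \left(-86 + B\right)\right) = - 17 \left(7 + \left(-86 + 7\right)\right) = - 17 \left(7 - 79\right) = \left(-17\right) \left(-72\right) = 1224$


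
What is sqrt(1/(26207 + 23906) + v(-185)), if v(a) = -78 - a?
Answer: 6*sqrt(7464181011)/50113 ≈ 10.344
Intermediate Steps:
sqrt(1/(26207 + 23906) + v(-185)) = sqrt(1/(26207 + 23906) + (-78 - 1*(-185))) = sqrt(1/50113 + (-78 + 185)) = sqrt(1/50113 + 107) = sqrt(5362092/50113) = 6*sqrt(7464181011)/50113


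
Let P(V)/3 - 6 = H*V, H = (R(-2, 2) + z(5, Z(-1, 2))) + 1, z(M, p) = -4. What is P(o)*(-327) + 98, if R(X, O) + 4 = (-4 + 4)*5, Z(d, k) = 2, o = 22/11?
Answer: 7946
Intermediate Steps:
o = 2 (o = 22*(1/11) = 2)
R(X, O) = -4 (R(X, O) = -4 + (-4 + 4)*5 = -4 + 0*5 = -4 + 0 = -4)
H = -7 (H = (-4 - 4) + 1 = -8 + 1 = -7)
P(V) = 18 - 21*V (P(V) = 18 + 3*(-7*V) = 18 - 21*V)
P(o)*(-327) + 98 = (18 - 21*2)*(-327) + 98 = (18 - 42)*(-327) + 98 = -24*(-327) + 98 = 7848 + 98 = 7946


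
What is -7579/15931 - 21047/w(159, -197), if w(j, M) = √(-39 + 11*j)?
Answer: -7579/15931 - 21047*√190/570 ≈ -509.45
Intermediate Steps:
-7579/15931 - 21047/w(159, -197) = -7579/15931 - 21047/√(-39 + 11*159) = -7579*1/15931 - 21047/√(-39 + 1749) = -7579/15931 - 21047*√190/570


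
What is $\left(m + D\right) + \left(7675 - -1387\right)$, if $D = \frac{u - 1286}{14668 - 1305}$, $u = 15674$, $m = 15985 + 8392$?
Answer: $\frac{446859745}{13363} \approx 33440.0$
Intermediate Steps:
$m = 24377$
$D = \frac{14388}{13363}$ ($D = \frac{15674 - 1286}{14668 - 1305} = \frac{15674 - 1286}{13363} = 14388 \cdot \frac{1}{13363} = \frac{14388}{13363} \approx 1.0767$)
$\left(m + D\right) + \left(7675 - -1387\right) = \left(24377 + \frac{14388}{13363}\right) + \left(7675 - -1387\right) = \frac{325764239}{13363} + \left(7675 + 1387\right) = \frac{325764239}{13363} + 9062 = \frac{446859745}{13363}$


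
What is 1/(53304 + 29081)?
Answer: 1/82385 ≈ 1.2138e-5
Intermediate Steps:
1/(53304 + 29081) = 1/82385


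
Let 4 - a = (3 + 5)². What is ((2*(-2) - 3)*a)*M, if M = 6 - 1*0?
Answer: 2520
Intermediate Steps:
M = 6 (M = 6 + 0 = 6)
a = -60 (a = 4 - (3 + 5)² = 4 - 1*8² = 4 - 1*64 = 4 - 64 = -60)
((2*(-2) - 3)*a)*M = ((2*(-2) - 3)*(-60))*6 = ((-4 - 3)*(-60))*6 = -7*(-60)*6 = 420*6 = 2520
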